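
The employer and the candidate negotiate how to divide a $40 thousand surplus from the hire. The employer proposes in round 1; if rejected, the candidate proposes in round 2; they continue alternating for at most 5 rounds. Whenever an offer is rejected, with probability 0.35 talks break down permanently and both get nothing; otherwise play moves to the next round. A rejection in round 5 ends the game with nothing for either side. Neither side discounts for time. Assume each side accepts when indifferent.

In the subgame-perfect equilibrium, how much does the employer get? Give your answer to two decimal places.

By backward induction:
Round 5 (the employer proposes): the candidate will accept anything ≥ 0, so the employer offers 0 and keeps 40.
Round 4 (the candidate proposes): rejecting gives the employer an expected 0.65 × 40 = 26, so the candidate offers 26, keeping 14.
Round 3 (the employer proposes): rejecting gives the candidate an expected 0.65 × 14 = 9.1. The employer offers 9.1 and keeps 40 − 9.1 = 30.9.
Round 2 (the candidate proposes): rejecting gives the employer an expected 0.65 × 30.9 = 20.085, so the candidate offers 20.085, keeping 19.915.
Round 1 (the employer proposes): rejecting gives the candidate an expected 0.65 × 19.915 = 12.94475. The employer offers 12.94475 and keeps 40 − 12.94475 = 27.05525.

27.06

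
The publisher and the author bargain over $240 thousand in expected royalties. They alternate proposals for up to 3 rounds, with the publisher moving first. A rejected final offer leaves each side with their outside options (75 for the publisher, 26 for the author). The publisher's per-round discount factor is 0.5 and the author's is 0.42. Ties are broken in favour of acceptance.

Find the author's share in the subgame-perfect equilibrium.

55.86

Round 3 (the publisher proposes): the author gets 26 if talks fail, so the publisher offers 26 and keeps 214.
Round 2 (the author proposes): the publisher can get 214 next round, worth 0.5 × 214 = 107 now. The author offers 107 and keeps 240 − 107 = 133.
Round 1 (the publisher proposes): the author can get 133 next round, worth 0.42 × 133 = 55.86 now, so the publisher offers 55.86, keeping 184.14.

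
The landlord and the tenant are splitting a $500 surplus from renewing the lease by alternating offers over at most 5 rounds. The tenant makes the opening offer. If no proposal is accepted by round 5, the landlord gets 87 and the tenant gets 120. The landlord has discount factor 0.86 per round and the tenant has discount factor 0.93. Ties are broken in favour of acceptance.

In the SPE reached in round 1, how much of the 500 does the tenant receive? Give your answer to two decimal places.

Solve by backward induction from round 5.
Round 5 (the tenant proposes): the landlord gets 87 if talks fail, so the tenant offers 87 and keeps 413.
Round 4 (the landlord proposes): the tenant can get 413 next round, worth 0.93 × 413 = 384.09 now, so the landlord offers 384.09, keeping 115.91.
Round 3 (the tenant proposes): the landlord can get 115.91 next round, worth 0.86 × 115.91 = 99.6826 now, so the tenant offers 99.6826, keeping 400.3174.
Round 2 (the landlord proposes): the tenant can get 400.3174 next round, worth 0.93 × 400.3174 = 372.295182 now. The landlord offers 372.295182 and keeps 500 − 372.295182 = 127.704818.
Round 1 (the tenant proposes): the landlord can get 127.704818 next round, worth 0.86 × 127.704818 = 109.82614348 now. The tenant offers 109.82614348 and keeps 500 − 109.82614348 = 390.17385652.

390.17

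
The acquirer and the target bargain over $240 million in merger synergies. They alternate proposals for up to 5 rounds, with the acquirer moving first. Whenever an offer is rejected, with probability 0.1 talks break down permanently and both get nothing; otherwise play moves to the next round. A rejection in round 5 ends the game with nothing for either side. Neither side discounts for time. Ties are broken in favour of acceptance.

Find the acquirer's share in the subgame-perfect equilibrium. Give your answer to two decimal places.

Round 5 (the acquirer proposes): rejection yields 0 for the target; the acquirer offers 0 and keeps 240.
Round 4 (the target proposes): rejecting gives the acquirer an expected 0.9 × 240 = 216; the target offers that and keeps 24.
Round 3 (the acquirer proposes): rejecting gives the target an expected 0.9 × 24 = 21.6. The acquirer offers 21.6 and keeps 240 − 21.6 = 218.4.
Round 2 (the target proposes): rejecting gives the acquirer an expected 0.9 × 218.4 = 196.56; the target offers that and keeps 43.44.
Round 1 (the acquirer proposes): rejecting gives the target an expected 0.9 × 43.44 = 39.096. The acquirer offers 39.096 and keeps 240 − 39.096 = 200.904.

200.90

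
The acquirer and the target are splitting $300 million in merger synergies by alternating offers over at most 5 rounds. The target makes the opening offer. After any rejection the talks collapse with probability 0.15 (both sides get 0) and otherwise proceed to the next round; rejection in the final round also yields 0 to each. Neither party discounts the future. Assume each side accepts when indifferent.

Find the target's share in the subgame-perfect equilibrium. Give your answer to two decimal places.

234.11

Round 5 (the target proposes): rejection yields 0 for the acquirer; the target offers 0 and keeps 300.
Round 4 (the acquirer proposes): rejecting gives the target an expected 0.85 × 300 = 255; the acquirer offers that and keeps 45.
Round 3 (the target proposes): rejecting gives the acquirer an expected 0.85 × 45 = 38.25. The target offers 38.25 and keeps 300 − 38.25 = 261.75.
Round 2 (the acquirer proposes): rejecting gives the target an expected 0.85 × 261.75 = 222.4875. The acquirer offers 222.4875 and keeps 300 − 222.4875 = 77.5125.
Round 1 (the target proposes): rejecting gives the acquirer an expected 0.85 × 77.5125 = 65.885625; the target offers that and keeps 234.114375.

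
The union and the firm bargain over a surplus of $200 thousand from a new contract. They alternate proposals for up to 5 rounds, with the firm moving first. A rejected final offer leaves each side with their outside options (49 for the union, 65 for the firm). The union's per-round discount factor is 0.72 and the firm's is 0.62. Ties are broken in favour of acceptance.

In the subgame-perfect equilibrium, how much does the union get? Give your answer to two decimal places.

88.91

Round 5 (the firm proposes): the union gets 49 if talks fail, so the firm offers 49 and keeps 151.
Round 4 (the union proposes): the firm can get 151 next round, worth 0.62 × 151 = 93.62 now. The union offers 93.62 and keeps 200 − 93.62 = 106.38.
Round 3 (the firm proposes): the union can get 106.38 next round, worth 0.72 × 106.38 = 76.5936 now, so the firm offers 76.5936, keeping 123.4064.
Round 2 (the union proposes): the firm can get 123.4064 next round, worth 0.62 × 123.4064 = 76.511968 now; the union offers that and keeps 123.488032.
Round 1 (the firm proposes): the union can get 123.488032 next round, worth 0.72 × 123.488032 = 88.91138304 now; the firm offers that and keeps 111.08861696.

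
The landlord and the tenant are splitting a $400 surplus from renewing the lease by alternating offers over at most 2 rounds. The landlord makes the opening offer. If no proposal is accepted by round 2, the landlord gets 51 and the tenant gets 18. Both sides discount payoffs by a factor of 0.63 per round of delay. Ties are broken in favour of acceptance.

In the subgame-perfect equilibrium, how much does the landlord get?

Round 2 (the tenant proposes): the landlord gets 51 if talks fail, so the tenant offers 51 and keeps 349.
Round 1 (the landlord proposes): the tenant can get 349 next round, worth 0.63 × 349 = 219.87 now, so the landlord offers 219.87, keeping 180.13.

180.13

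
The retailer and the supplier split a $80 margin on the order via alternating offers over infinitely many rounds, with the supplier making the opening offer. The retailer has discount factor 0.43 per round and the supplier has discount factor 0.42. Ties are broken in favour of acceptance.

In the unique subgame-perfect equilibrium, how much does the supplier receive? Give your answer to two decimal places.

55.65

When the supplier proposes, the retailer accepts any offer worth at least 0.43 times what the retailer would get by proposing next round; and vice versa.
This gives x = 80 − 0.43y and y = 80 − 0.42x, where x and y are each side's share when it proposes.
Hence (1 − 0.43·0.42)x = 80(1 − 0.43), i.e. 0.8194·x = 45.6.
x ≈ 55.6505; the retailer's share is 80 − x ≈ 24.3495.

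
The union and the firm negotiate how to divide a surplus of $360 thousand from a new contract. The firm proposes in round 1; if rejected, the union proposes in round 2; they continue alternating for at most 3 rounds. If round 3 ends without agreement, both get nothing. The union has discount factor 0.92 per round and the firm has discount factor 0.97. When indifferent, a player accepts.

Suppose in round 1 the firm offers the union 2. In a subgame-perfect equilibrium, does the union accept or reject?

Reject

Round 3 (the firm proposes): the union will accept anything ≥ 0, so the firm offers 0 and keeps 360.
Round 2 (the union proposes): the firm can get 360 next round, worth 0.97 × 360 = 349.2 now, so the union offers 349.2, keeping 10.8.
So by rejecting in round 1, the union gets 10.8 next round, worth 0.92 × 10.8 = 9.936 now.
Offer 2 < 9.936, so the union rejects.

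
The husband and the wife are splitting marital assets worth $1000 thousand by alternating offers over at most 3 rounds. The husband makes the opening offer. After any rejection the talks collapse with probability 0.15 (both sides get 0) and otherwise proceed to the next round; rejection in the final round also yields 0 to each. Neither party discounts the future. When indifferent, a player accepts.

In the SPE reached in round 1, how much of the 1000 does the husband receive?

872.5

By backward induction:
Round 3 (the husband proposes): rejection yields 0 for the wife; the husband offers 0 and keeps 1000.
Round 2 (the wife proposes): rejecting gives the husband an expected 0.85 × 1000 = 850; the wife offers that and keeps 150.
Round 1 (the husband proposes): rejecting gives the wife an expected 0.85 × 150 = 127.5, so the husband offers 127.5, keeping 872.5.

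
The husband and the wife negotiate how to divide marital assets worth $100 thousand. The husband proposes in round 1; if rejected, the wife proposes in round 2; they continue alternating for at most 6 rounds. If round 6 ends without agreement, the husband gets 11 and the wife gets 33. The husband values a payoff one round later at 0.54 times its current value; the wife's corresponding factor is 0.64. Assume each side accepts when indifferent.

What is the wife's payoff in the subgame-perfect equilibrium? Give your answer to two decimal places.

46.42

Round 6 (the wife proposes): the husband gets 11 if talks fail, so the wife offers 11 and keeps 89.
Round 5 (the husband proposes): the wife can get 89 next round, worth 0.64 × 89 = 56.96 now. The husband offers 56.96 and keeps 100 − 56.96 = 43.04.
Round 4 (the wife proposes): the husband can get 43.04 next round, worth 0.54 × 43.04 = 23.2416 now. The wife offers 23.2416 and keeps 100 − 23.2416 = 76.7584.
Round 3 (the husband proposes): the wife can get 76.7584 next round, worth 0.64 × 76.7584 = 49.125376 now; the husband offers that and keeps 50.874624.
Round 2 (the wife proposes): the husband can get 50.874624 next round, worth 0.54 × 50.874624 = 27.47229696 now, so the wife offers 27.47229696, keeping 72.52770304.
Round 1 (the husband proposes): the wife can get 72.52770304 next round, worth 0.64 × 72.52770304 = 46.4177299456 now. The husband offers 46.4177299456 and keeps 100 − 46.4177299456 = 53.5822700544.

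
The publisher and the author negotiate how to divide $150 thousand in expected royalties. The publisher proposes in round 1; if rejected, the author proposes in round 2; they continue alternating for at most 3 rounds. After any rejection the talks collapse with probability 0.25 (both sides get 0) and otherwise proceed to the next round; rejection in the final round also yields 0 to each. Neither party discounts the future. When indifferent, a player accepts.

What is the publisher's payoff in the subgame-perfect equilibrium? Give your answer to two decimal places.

121.88

By backward induction:
Round 3 (the publisher proposes): rejection yields 0 for the author; the publisher offers 0 and keeps 150.
Round 2 (the author proposes): rejecting gives the publisher an expected 0.75 × 150 = 112.5, so the author offers 112.5, keeping 37.5.
Round 1 (the publisher proposes): rejecting gives the author an expected 0.75 × 37.5 = 28.125. The publisher offers 28.125 and keeps 150 − 28.125 = 121.875.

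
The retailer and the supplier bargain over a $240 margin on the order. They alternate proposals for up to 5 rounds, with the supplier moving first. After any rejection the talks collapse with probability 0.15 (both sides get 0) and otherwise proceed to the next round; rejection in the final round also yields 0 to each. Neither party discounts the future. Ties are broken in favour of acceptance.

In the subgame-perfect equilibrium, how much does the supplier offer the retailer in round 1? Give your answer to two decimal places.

By backward induction:
Round 5 (the supplier proposes): the retailer will accept anything ≥ 0, so the supplier offers 0 and keeps 240.
Round 4 (the retailer proposes): rejecting gives the supplier an expected 0.85 × 240 = 204; the retailer offers that and keeps 36.
Round 3 (the supplier proposes): rejecting gives the retailer an expected 0.85 × 36 = 30.6. The supplier offers 30.6 and keeps 240 − 30.6 = 209.4.
Round 2 (the retailer proposes): rejecting gives the supplier an expected 0.85 × 209.4 = 177.99; the retailer offers that and keeps 62.01.
Round 1 (the supplier proposes): rejecting gives the retailer an expected 0.85 × 62.01 = 52.7085, so the supplier offers 52.7085, keeping 187.2915.

52.71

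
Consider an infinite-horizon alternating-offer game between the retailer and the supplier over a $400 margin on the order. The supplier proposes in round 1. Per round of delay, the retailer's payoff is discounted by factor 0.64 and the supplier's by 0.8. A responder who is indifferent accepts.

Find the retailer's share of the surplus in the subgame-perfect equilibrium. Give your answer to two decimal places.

Let x be the supplier's share when the supplier proposes and y be the retailer's share when the retailer proposes.
The retailer accepts iff offered ≥ 0.64·y, so x = 400 − 0.64y. Symmetrically y = 400 − 0.8x.
Substituting: x = 400 − 0.64(400 − 0.8x), giving x(1 − 0.8·0.64) = 400(1 − 0.64).
So x = 400 × 0.36 / 0.488 ≈ 295.0820, and the retailer receives 400 − x ≈ 104.9180.

104.92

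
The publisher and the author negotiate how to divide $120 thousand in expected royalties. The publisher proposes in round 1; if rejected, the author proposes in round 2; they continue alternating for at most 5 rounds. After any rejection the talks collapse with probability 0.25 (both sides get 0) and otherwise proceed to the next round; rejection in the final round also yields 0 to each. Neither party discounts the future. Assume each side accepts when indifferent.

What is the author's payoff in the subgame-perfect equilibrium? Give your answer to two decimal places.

Round 5 (the publisher proposes): the author will accept anything ≥ 0, so the publisher offers 0 and keeps 120.
Round 4 (the author proposes): rejecting gives the publisher an expected 0.75 × 120 = 90; the author offers that and keeps 30.
Round 3 (the publisher proposes): rejecting gives the author an expected 0.75 × 30 = 22.5; the publisher offers that and keeps 97.5.
Round 2 (the author proposes): rejecting gives the publisher an expected 0.75 × 97.5 = 73.125, so the author offers 73.125, keeping 46.875.
Round 1 (the publisher proposes): rejecting gives the author an expected 0.75 × 46.875 = 35.15625, so the publisher offers 35.15625, keeping 84.84375.

35.16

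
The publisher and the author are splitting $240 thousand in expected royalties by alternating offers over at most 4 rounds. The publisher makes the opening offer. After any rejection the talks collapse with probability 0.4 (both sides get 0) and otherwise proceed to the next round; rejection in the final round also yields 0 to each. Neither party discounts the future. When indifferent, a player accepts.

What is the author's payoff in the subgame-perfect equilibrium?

By backward induction:
Round 4 (the author proposes): the publisher will accept anything ≥ 0, so the author offers 0 and keeps 240.
Round 3 (the publisher proposes): rejecting gives the author an expected 0.6 × 240 = 144, so the publisher offers 144, keeping 96.
Round 2 (the author proposes): rejecting gives the publisher an expected 0.6 × 96 = 57.6, so the author offers 57.6, keeping 182.4.
Round 1 (the publisher proposes): rejecting gives the author an expected 0.6 × 182.4 = 109.44, so the publisher offers 109.44, keeping 130.56.

109.44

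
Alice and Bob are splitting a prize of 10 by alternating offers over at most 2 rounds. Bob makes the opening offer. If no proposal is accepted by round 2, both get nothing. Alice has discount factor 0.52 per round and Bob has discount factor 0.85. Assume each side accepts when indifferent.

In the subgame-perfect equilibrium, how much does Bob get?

4.8

Round 2 (Alice proposes): Bob will accept anything ≥ 0, so Alice offers 0 and keeps 10.
Round 1 (Bob proposes): Alice can get 10 next round, worth 0.52 × 10 = 5.2 now, so Bob offers 5.2, keeping 4.8.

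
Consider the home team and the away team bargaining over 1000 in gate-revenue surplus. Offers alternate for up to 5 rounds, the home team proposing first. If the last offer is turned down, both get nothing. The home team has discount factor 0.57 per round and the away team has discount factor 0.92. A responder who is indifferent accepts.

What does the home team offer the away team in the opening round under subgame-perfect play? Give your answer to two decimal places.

603.05

Round 5 (the home team proposes): rejection yields 0 for the away team; the home team offers 0 and keeps 1000.
Round 4 (the away team proposes): the home team can get 1000 next round, worth 0.57 × 1000 = 570 now, so the away team offers 570, keeping 430.
Round 3 (the home team proposes): the away team can get 430 next round, worth 0.92 × 430 = 395.6 now. The home team offers 395.6 and keeps 1000 − 395.6 = 604.4.
Round 2 (the away team proposes): the home team can get 604.4 next round, worth 0.57 × 604.4 = 344.508 now. The away team offers 344.508 and keeps 1000 − 344.508 = 655.492.
Round 1 (the home team proposes): the away team can get 655.492 next round, worth 0.92 × 655.492 = 603.05264 now, so the home team offers 603.05264, keeping 396.94736.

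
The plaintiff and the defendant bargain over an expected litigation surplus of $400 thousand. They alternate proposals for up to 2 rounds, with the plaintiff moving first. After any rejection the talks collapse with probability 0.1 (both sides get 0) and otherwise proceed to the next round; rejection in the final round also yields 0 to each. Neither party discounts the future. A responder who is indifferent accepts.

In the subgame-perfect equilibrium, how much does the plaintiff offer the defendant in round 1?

By backward induction:
Round 2 (the defendant proposes): the plaintiff will accept anything ≥ 0, so the defendant offers 0 and keeps 400.
Round 1 (the plaintiff proposes): rejecting gives the defendant an expected 0.9 × 400 = 360. The plaintiff offers 360 and keeps 400 − 360 = 40.

360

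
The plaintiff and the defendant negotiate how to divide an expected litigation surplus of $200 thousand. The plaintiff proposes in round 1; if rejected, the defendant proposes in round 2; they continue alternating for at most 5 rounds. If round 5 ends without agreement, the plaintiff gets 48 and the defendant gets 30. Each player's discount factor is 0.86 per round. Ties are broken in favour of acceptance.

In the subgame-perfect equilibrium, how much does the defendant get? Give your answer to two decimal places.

Work backward from the last round.
Round 5 (the plaintiff proposes): the defendant gets 30 if talks fail, so the plaintiff offers 30 and keeps 170.
Round 4 (the defendant proposes): the plaintiff can get 170 next round, worth 0.86 × 170 = 146.2 now, so the defendant offers 146.2, keeping 53.8.
Round 3 (the plaintiff proposes): the defendant can get 53.8 next round, worth 0.86 × 53.8 = 46.268 now, so the plaintiff offers 46.268, keeping 153.732.
Round 2 (the defendant proposes): the plaintiff can get 153.732 next round, worth 0.86 × 153.732 = 132.20952 now. The defendant offers 132.20952 and keeps 200 − 132.20952 = 67.79048.
Round 1 (the plaintiff proposes): the defendant can get 67.79048 next round, worth 0.86 × 67.79048 = 58.2998128 now; the plaintiff offers that and keeps 141.7001872.

58.30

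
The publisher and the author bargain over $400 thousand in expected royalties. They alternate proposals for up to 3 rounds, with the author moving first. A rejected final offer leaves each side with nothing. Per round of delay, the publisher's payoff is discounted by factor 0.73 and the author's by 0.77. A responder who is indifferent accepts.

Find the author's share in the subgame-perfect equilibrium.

332.84

Work backward from the last round.
Round 3 (the author proposes): rejection yields 0 for the publisher; the author offers 0 and keeps 400.
Round 2 (the publisher proposes): the author can get 400 next round, worth 0.77 × 400 = 308 now, so the publisher offers 308, keeping 92.
Round 1 (the author proposes): the publisher can get 92 next round, worth 0.73 × 92 = 67.16 now, so the author offers 67.16, keeping 332.84.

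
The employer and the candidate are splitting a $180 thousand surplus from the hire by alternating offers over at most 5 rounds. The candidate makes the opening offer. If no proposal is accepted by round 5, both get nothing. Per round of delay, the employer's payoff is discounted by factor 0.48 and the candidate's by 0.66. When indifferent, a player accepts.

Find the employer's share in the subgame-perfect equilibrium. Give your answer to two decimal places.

Round 5 (the candidate proposes): rejection yields 0 for the employer; the candidate offers 0 and keeps 180.
Round 4 (the employer proposes): the candidate can get 180 next round, worth 0.66 × 180 = 118.8 now, so the employer offers 118.8, keeping 61.2.
Round 3 (the candidate proposes): the employer can get 61.2 next round, worth 0.48 × 61.2 = 29.376 now; the candidate offers that and keeps 150.624.
Round 2 (the employer proposes): the candidate can get 150.624 next round, worth 0.66 × 150.624 = 99.41184 now; the employer offers that and keeps 80.58816.
Round 1 (the candidate proposes): the employer can get 80.58816 next round, worth 0.48 × 80.58816 = 38.6823168 now, so the candidate offers 38.6823168, keeping 141.3176832.

38.68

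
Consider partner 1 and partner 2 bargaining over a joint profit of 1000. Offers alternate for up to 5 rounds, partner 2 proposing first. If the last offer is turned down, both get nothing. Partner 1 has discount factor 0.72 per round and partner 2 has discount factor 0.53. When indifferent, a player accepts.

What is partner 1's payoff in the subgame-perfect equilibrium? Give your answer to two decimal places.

Solve by backward induction from round 5.
Round 5 (partner 2 proposes): partner 1 will accept anything ≥ 0, so partner 2 offers 0 and keeps 1000.
Round 4 (partner 1 proposes): partner 2 can get 1000 next round, worth 0.53 × 1000 = 530 now. Partner 1 offers 530 and keeps 1000 − 530 = 470.
Round 3 (partner 2 proposes): partner 1 can get 470 next round, worth 0.72 × 470 = 338.4 now. Partner 2 offers 338.4 and keeps 1000 − 338.4 = 661.6.
Round 2 (partner 1 proposes): partner 2 can get 661.6 next round, worth 0.53 × 661.6 = 350.648 now; partner 1 offers that and keeps 649.352.
Round 1 (partner 2 proposes): partner 1 can get 649.352 next round, worth 0.72 × 649.352 = 467.53344 now; partner 2 offers that and keeps 532.46656.

467.53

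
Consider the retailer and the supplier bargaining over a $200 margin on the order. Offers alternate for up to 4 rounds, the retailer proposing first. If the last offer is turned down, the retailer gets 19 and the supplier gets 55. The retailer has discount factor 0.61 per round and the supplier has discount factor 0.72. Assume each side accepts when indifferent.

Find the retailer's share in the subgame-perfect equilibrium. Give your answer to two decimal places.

86.60

Round 4 (the supplier proposes): the retailer gets 19 if talks fail, so the supplier offers 19 and keeps 181.
Round 3 (the retailer proposes): the supplier can get 181 next round, worth 0.72 × 181 = 130.32 now; the retailer offers that and keeps 69.68.
Round 2 (the supplier proposes): the retailer can get 69.68 next round, worth 0.61 × 69.68 = 42.5048 now. The supplier offers 42.5048 and keeps 200 − 42.5048 = 157.4952.
Round 1 (the retailer proposes): the supplier can get 157.4952 next round, worth 0.72 × 157.4952 = 113.396544 now. The retailer offers 113.396544 and keeps 200 − 113.396544 = 86.603456.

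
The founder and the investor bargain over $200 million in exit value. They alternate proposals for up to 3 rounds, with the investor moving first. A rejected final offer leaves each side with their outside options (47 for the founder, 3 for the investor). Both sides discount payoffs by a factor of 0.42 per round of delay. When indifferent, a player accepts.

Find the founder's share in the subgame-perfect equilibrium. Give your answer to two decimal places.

57.01

Work backward from the last round.
Round 3 (the investor proposes): the founder gets 47 if talks fail, so the investor offers 47 and keeps 153.
Round 2 (the founder proposes): the investor can get 153 next round, worth 0.42 × 153 = 64.26 now, so the founder offers 64.26, keeping 135.74.
Round 1 (the investor proposes): the founder can get 135.74 next round, worth 0.42 × 135.74 = 57.0108 now, so the investor offers 57.0108, keeping 142.9892.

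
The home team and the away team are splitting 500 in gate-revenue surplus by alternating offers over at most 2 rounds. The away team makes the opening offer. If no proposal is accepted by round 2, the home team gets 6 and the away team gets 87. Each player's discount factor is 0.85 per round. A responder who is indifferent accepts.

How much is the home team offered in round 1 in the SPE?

351.05

Round 2 (the home team proposes): the away team gets 87 if talks fail, so the home team offers 87 and keeps 413.
Round 1 (the away team proposes): the home team can get 413 next round, worth 0.85 × 413 = 351.05 now, so the away team offers 351.05, keeping 148.95.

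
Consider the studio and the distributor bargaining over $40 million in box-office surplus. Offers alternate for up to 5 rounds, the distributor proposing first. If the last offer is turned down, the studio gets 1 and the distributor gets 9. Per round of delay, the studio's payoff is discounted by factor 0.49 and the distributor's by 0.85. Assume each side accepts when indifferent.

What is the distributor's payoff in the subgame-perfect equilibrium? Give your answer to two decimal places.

Round 5 (the distributor proposes): the studio gets 1 if talks fail, so the distributor offers 1 and keeps 39.
Round 4 (the studio proposes): the distributor can get 39 next round, worth 0.85 × 39 = 33.15 now; the studio offers that and keeps 6.85.
Round 3 (the distributor proposes): the studio can get 6.85 next round, worth 0.49 × 6.85 = 3.3565 now; the distributor offers that and keeps 36.6435.
Round 2 (the studio proposes): the distributor can get 36.6435 next round, worth 0.85 × 36.6435 = 31.146975 now. The studio offers 31.146975 and keeps 40 − 31.146975 = 8.853025.
Round 1 (the distributor proposes): the studio can get 8.853025 next round, worth 0.49 × 8.853025 = 4.33798225 now; the distributor offers that and keeps 35.66201775.

35.66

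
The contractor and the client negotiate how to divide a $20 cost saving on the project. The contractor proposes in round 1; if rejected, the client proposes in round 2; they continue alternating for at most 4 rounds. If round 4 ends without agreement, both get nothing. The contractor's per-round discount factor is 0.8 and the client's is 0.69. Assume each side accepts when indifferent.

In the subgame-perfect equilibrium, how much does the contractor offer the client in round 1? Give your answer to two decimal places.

10.38

Round 4 (the client proposes): rejection yields 0 for the contractor; the client offers 0 and keeps 20.
Round 3 (the contractor proposes): the client can get 20 next round, worth 0.69 × 20 = 13.8 now. The contractor offers 13.8 and keeps 20 − 13.8 = 6.2.
Round 2 (the client proposes): the contractor can get 6.2 next round, worth 0.8 × 6.2 = 4.96 now; the client offers that and keeps 15.04.
Round 1 (the contractor proposes): the client can get 15.04 next round, worth 0.69 × 15.04 = 10.3776 now; the contractor offers that and keeps 9.6224.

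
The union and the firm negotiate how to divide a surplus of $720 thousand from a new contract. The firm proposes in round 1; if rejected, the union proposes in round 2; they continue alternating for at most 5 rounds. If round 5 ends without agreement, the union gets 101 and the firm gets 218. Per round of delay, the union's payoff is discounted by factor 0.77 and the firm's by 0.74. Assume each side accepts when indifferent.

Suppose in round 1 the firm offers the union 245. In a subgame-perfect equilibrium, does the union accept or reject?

Work out the union's continuation value if the offer is rejected.
Round 5 (the firm proposes): the union gets 101 if talks fail, so the firm offers 101 and keeps 619.
Round 4 (the union proposes): the firm can get 619 next round, worth 0.74 × 619 = 458.06 now. The union offers 458.06 and keeps 720 − 458.06 = 261.94.
Round 3 (the firm proposes): the union can get 261.94 next round, worth 0.77 × 261.94 = 201.6938 now; the firm offers that and keeps 518.3062.
Round 2 (the union proposes): the firm can get 518.3062 next round, worth 0.74 × 518.3062 = 383.546588 now, so the union offers 383.546588, keeping 336.453412.
So by rejecting in round 1, the union gets 336.453412 next round, worth 0.77 × 336.453412 = 259.06912724 now.
Offer 245 < 259.06912724, so the union rejects.

Reject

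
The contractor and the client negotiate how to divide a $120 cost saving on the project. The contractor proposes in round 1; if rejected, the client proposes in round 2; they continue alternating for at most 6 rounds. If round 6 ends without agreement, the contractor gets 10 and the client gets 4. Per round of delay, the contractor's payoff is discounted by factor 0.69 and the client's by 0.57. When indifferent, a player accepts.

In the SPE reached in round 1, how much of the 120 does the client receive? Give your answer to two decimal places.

39.24

Round 6 (the client proposes): the contractor gets 10 if talks fail, so the client offers 10 and keeps 110.
Round 5 (the contractor proposes): the client can get 110 next round, worth 0.57 × 110 = 62.7 now, so the contractor offers 62.7, keeping 57.3.
Round 4 (the client proposes): the contractor can get 57.3 next round, worth 0.69 × 57.3 = 39.537 now. The client offers 39.537 and keeps 120 − 39.537 = 80.463.
Round 3 (the contractor proposes): the client can get 80.463 next round, worth 0.57 × 80.463 = 45.86391 now. The contractor offers 45.86391 and keeps 120 − 45.86391 = 74.13609.
Round 2 (the client proposes): the contractor can get 74.13609 next round, worth 0.69 × 74.13609 = 51.1539021 now, so the client offers 51.1539021, keeping 68.8460979.
Round 1 (the contractor proposes): the client can get 68.8460979 next round, worth 0.57 × 68.8460979 = 39.242275803 now, so the contractor offers 39.242275803, keeping 80.757724197.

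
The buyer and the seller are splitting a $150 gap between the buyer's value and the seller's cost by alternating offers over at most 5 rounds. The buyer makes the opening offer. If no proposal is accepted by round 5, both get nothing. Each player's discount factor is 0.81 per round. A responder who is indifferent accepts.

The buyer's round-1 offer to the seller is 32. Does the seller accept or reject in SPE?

Reject

Round 5 (the buyer proposes): rejection yields 0 for the seller; the buyer offers 0 and keeps 150.
Round 4 (the seller proposes): the buyer can get 150 next round, worth 0.81 × 150 = 121.5 now; the seller offers that and keeps 28.5.
Round 3 (the buyer proposes): the seller can get 28.5 next round, worth 0.81 × 28.5 = 23.085 now. The buyer offers 23.085 and keeps 150 − 23.085 = 126.915.
Round 2 (the seller proposes): the buyer can get 126.915 next round, worth 0.81 × 126.915 = 102.80115 now; the seller offers that and keeps 47.19885.
So by rejecting in round 1, the seller gets 47.19885 next round, worth 0.81 × 47.19885 = 38.2310685 now.
Offer 32 < 38.2310685, so the seller rejects.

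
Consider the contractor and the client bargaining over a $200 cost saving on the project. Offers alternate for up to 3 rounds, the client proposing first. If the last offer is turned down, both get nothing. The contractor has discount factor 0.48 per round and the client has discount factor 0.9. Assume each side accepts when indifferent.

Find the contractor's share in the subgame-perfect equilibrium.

9.6

Round 3 (the client proposes): the contractor will accept anything ≥ 0, so the client offers 0 and keeps 200.
Round 2 (the contractor proposes): the client can get 200 next round, worth 0.9 × 200 = 180 now, so the contractor offers 180, keeping 20.
Round 1 (the client proposes): the contractor can get 20 next round, worth 0.48 × 20 = 9.6 now; the client offers that and keeps 190.4.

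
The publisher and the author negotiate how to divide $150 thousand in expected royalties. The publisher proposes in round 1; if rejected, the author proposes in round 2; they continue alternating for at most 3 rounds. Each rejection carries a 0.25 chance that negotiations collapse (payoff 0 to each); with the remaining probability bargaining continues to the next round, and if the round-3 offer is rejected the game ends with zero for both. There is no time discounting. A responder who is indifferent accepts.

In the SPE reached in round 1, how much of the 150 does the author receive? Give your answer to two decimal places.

Round 3 (the publisher proposes): rejection yields 0 for the author; the publisher offers 0 and keeps 150.
Round 2 (the author proposes): rejecting gives the publisher an expected 0.75 × 150 = 112.5; the author offers that and keeps 37.5.
Round 1 (the publisher proposes): rejecting gives the author an expected 0.75 × 37.5 = 28.125. The publisher offers 28.125 and keeps 150 − 28.125 = 121.875.

28.13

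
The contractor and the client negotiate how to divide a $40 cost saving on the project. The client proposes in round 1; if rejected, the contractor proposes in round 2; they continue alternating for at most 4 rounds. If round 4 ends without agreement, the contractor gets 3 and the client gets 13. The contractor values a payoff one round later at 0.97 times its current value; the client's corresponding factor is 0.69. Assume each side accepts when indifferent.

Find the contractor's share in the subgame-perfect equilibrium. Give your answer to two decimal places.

Round 4 (the contractor proposes): the client gets 13 if talks fail, so the contractor offers 13 and keeps 27.
Round 3 (the client proposes): the contractor can get 27 next round, worth 0.97 × 27 = 26.19 now; the client offers that and keeps 13.81.
Round 2 (the contractor proposes): the client can get 13.81 next round, worth 0.69 × 13.81 = 9.5289 now; the contractor offers that and keeps 30.4711.
Round 1 (the client proposes): the contractor can get 30.4711 next round, worth 0.97 × 30.4711 = 29.556967 now. The client offers 29.556967 and keeps 40 − 29.556967 = 10.443033.

29.56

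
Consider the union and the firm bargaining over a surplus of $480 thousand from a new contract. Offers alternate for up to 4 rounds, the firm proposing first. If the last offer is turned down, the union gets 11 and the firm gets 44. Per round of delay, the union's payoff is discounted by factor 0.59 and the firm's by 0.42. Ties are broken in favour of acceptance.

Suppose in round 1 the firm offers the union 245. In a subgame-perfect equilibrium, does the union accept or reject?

Round 4 (the union proposes): the firm gets 44 if talks fail, so the union offers 44 and keeps 436.
Round 3 (the firm proposes): the union can get 436 next round, worth 0.59 × 436 = 257.24 now. The firm offers 257.24 and keeps 480 − 257.24 = 222.76.
Round 2 (the union proposes): the firm can get 222.76 next round, worth 0.42 × 222.76 = 93.5592 now; the union offers that and keeps 386.4408.
So by rejecting in round 1, the union gets 386.4408 next round, worth 0.59 × 386.4408 = 228.000072 now.
Offer 245 ≥ 228.000072, so the union accepts.

Accept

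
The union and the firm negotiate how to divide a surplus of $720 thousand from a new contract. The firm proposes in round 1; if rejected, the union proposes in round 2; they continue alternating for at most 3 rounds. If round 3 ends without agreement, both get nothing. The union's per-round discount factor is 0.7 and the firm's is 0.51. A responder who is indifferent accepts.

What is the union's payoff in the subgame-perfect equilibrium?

Solve by backward induction from round 3.
Round 3 (the firm proposes): rejection yields 0 for the union; the firm offers 0 and keeps 720.
Round 2 (the union proposes): the firm can get 720 next round, worth 0.51 × 720 = 367.2 now; the union offers that and keeps 352.8.
Round 1 (the firm proposes): the union can get 352.8 next round, worth 0.7 × 352.8 = 246.96 now. The firm offers 246.96 and keeps 720 − 246.96 = 473.04.

246.96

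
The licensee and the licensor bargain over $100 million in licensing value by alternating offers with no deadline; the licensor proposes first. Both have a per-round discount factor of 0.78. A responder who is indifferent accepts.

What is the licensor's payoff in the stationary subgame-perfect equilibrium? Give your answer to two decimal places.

56.18

Let x be the licensor's share when the licensor proposes and y be the licensee's share when the licensee proposes.
The licensee accepts iff offered ≥ 0.78·y, so x = 100 − 0.78y. Symmetrically y = 100 − 0.78x.
Substituting: x = 100 − 0.78(100 − 0.78x), giving x(1 − 0.78·0.78) = 100(1 − 0.78).
So x = 100 × 0.22 / 0.3916 ≈ 56.1798, and the licensee receives 100 − x ≈ 43.8202.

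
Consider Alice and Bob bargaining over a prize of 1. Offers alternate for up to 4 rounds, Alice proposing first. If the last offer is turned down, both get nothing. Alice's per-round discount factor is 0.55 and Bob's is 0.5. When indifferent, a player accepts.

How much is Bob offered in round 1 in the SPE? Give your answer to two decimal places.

0.36

By backward induction:
Round 4 (Bob proposes): rejection yields 0 for Alice; Bob offers 0 and keeps 1.
Round 3 (Alice proposes): Bob can get 1 next round, worth 0.5 × 1 = 0.5 now; Alice offers that and keeps 0.5.
Round 2 (Bob proposes): Alice can get 0.5 next round, worth 0.55 × 0.5 = 0.275 now, so Bob offers 0.275, keeping 0.725.
Round 1 (Alice proposes): Bob can get 0.725 next round, worth 0.5 × 0.725 = 0.3625 now. Alice offers 0.3625 and keeps 1 − 0.3625 = 0.6375.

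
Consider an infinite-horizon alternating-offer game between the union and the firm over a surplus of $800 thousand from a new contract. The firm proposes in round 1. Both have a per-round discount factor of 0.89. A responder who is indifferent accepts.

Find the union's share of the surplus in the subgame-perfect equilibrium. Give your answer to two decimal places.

376.72

Let x be the firm's share when the firm proposes and y be the union's share when the union proposes.
The union accepts iff offered ≥ 0.89·y, so x = 800 − 0.89y. Symmetrically y = 800 − 0.89x.
Substituting: x = 800 − 0.89(800 − 0.89x), giving x(1 − 0.89·0.89) = 800(1 − 0.89).
So x = 800 × 0.11 / 0.2079 ≈ 423.2804, and the union receives 800 − x ≈ 376.7196.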